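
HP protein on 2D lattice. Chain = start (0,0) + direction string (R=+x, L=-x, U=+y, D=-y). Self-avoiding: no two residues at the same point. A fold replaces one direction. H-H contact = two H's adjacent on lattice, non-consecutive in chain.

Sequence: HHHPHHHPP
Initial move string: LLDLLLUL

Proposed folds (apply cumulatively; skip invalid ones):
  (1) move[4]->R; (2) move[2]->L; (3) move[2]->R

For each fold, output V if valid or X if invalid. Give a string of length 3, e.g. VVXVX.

Answer: XVX

Derivation:
Initial: LLDLLLUL -> [(0, 0), (-1, 0), (-2, 0), (-2, -1), (-3, -1), (-4, -1), (-5, -1), (-5, 0), (-6, 0)]
Fold 1: move[4]->R => LLDLRLUL INVALID (collision), skipped
Fold 2: move[2]->L => LLLLLLUL VALID
Fold 3: move[2]->R => LLRLLLUL INVALID (collision), skipped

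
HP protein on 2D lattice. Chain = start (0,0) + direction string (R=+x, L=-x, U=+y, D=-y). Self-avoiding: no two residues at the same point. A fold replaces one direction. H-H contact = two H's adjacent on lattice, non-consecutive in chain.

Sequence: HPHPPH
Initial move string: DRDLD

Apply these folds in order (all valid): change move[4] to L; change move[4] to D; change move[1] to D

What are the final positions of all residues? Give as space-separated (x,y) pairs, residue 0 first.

Answer: (0,0) (0,-1) (0,-2) (0,-3) (-1,-3) (-1,-4)

Derivation:
Initial moves: DRDLD
Fold: move[4]->L => DRDLL (positions: [(0, 0), (0, -1), (1, -1), (1, -2), (0, -2), (-1, -2)])
Fold: move[4]->D => DRDLD (positions: [(0, 0), (0, -1), (1, -1), (1, -2), (0, -2), (0, -3)])
Fold: move[1]->D => DDDLD (positions: [(0, 0), (0, -1), (0, -2), (0, -3), (-1, -3), (-1, -4)])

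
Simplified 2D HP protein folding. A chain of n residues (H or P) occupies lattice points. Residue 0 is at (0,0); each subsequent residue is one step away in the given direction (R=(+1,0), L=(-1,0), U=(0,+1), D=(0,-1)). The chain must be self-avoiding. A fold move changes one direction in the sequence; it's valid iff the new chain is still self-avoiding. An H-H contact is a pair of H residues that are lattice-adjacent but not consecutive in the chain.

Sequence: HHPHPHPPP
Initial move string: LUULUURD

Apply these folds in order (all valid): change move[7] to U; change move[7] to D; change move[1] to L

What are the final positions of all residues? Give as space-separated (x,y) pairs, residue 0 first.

Answer: (0,0) (-1,0) (-2,0) (-2,1) (-3,1) (-3,2) (-3,3) (-2,3) (-2,2)

Derivation:
Initial moves: LUULUURD
Fold: move[7]->U => LUULUURU (positions: [(0, 0), (-1, 0), (-1, 1), (-1, 2), (-2, 2), (-2, 3), (-2, 4), (-1, 4), (-1, 5)])
Fold: move[7]->D => LUULUURD (positions: [(0, 0), (-1, 0), (-1, 1), (-1, 2), (-2, 2), (-2, 3), (-2, 4), (-1, 4), (-1, 3)])
Fold: move[1]->L => LLULUURD (positions: [(0, 0), (-1, 0), (-2, 0), (-2, 1), (-3, 1), (-3, 2), (-3, 3), (-2, 3), (-2, 2)])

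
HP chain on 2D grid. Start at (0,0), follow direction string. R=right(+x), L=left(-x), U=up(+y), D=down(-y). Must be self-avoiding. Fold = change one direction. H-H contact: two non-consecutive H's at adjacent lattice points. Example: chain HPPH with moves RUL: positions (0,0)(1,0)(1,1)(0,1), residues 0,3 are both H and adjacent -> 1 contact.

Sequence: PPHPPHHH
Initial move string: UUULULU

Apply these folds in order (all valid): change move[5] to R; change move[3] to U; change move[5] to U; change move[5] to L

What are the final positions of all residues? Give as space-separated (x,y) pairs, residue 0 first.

Initial moves: UUULULU
Fold: move[5]->R => UUULURU (positions: [(0, 0), (0, 1), (0, 2), (0, 3), (-1, 3), (-1, 4), (0, 4), (0, 5)])
Fold: move[3]->U => UUUUURU (positions: [(0, 0), (0, 1), (0, 2), (0, 3), (0, 4), (0, 5), (1, 5), (1, 6)])
Fold: move[5]->U => UUUUUUU (positions: [(0, 0), (0, 1), (0, 2), (0, 3), (0, 4), (0, 5), (0, 6), (0, 7)])
Fold: move[5]->L => UUUUULU (positions: [(0, 0), (0, 1), (0, 2), (0, 3), (0, 4), (0, 5), (-1, 5), (-1, 6)])

Answer: (0,0) (0,1) (0,2) (0,3) (0,4) (0,5) (-1,5) (-1,6)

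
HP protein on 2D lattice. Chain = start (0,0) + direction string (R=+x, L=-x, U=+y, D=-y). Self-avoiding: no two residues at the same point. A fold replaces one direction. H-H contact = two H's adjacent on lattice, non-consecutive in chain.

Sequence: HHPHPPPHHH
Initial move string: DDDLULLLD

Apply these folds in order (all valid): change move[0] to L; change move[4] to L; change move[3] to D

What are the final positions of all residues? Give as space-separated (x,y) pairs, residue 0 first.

Initial moves: DDDLULLLD
Fold: move[0]->L => LDDLULLLD (positions: [(0, 0), (-1, 0), (-1, -1), (-1, -2), (-2, -2), (-2, -1), (-3, -1), (-4, -1), (-5, -1), (-5, -2)])
Fold: move[4]->L => LDDLLLLLD (positions: [(0, 0), (-1, 0), (-1, -1), (-1, -2), (-2, -2), (-3, -2), (-4, -2), (-5, -2), (-6, -2), (-6, -3)])
Fold: move[3]->D => LDDDLLLLD (positions: [(0, 0), (-1, 0), (-1, -1), (-1, -2), (-1, -3), (-2, -3), (-3, -3), (-4, -3), (-5, -3), (-5, -4)])

Answer: (0,0) (-1,0) (-1,-1) (-1,-2) (-1,-3) (-2,-3) (-3,-3) (-4,-3) (-5,-3) (-5,-4)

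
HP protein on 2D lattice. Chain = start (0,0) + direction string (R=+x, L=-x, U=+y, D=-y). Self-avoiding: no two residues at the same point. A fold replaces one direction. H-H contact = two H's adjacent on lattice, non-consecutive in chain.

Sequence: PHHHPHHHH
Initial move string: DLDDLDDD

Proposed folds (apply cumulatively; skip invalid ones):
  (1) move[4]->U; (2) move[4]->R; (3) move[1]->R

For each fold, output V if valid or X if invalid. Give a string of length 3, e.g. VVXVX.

Initial: DLDDLDDD -> [(0, 0), (0, -1), (-1, -1), (-1, -2), (-1, -3), (-2, -3), (-2, -4), (-2, -5), (-2, -6)]
Fold 1: move[4]->U => DLDDUDDD INVALID (collision), skipped
Fold 2: move[4]->R => DLDDRDDD VALID
Fold 3: move[1]->R => DRDDRDDD VALID

Answer: XVV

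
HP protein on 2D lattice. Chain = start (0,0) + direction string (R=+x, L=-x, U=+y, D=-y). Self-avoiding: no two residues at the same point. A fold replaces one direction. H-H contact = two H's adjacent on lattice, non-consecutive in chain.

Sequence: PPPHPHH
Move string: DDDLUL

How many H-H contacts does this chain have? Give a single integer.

Answer: 0

Derivation:
Positions: [(0, 0), (0, -1), (0, -2), (0, -3), (-1, -3), (-1, -2), (-2, -2)]
No H-H contacts found.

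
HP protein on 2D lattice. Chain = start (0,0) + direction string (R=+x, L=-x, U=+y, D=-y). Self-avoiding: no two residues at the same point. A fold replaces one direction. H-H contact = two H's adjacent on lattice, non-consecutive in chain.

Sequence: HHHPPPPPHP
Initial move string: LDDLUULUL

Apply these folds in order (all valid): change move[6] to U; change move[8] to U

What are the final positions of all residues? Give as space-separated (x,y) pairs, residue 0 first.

Answer: (0,0) (-1,0) (-1,-1) (-1,-2) (-2,-2) (-2,-1) (-2,0) (-2,1) (-2,2) (-2,3)

Derivation:
Initial moves: LDDLUULUL
Fold: move[6]->U => LDDLUUUUL (positions: [(0, 0), (-1, 0), (-1, -1), (-1, -2), (-2, -2), (-2, -1), (-2, 0), (-2, 1), (-2, 2), (-3, 2)])
Fold: move[8]->U => LDDLUUUUU (positions: [(0, 0), (-1, 0), (-1, -1), (-1, -2), (-2, -2), (-2, -1), (-2, 0), (-2, 1), (-2, 2), (-2, 3)])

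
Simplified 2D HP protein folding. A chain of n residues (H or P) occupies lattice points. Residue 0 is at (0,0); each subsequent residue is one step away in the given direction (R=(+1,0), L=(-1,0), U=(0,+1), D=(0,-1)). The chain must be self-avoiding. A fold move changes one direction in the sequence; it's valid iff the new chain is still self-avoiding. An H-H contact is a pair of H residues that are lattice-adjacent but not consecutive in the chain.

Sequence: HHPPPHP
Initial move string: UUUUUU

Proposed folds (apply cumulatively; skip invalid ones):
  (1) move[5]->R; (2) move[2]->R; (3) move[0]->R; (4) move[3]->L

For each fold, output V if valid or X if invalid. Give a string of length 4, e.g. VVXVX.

Answer: VVVX

Derivation:
Initial: UUUUUU -> [(0, 0), (0, 1), (0, 2), (0, 3), (0, 4), (0, 5), (0, 6)]
Fold 1: move[5]->R => UUUUUR VALID
Fold 2: move[2]->R => UURUUR VALID
Fold 3: move[0]->R => RURUUR VALID
Fold 4: move[3]->L => RURLUR INVALID (collision), skipped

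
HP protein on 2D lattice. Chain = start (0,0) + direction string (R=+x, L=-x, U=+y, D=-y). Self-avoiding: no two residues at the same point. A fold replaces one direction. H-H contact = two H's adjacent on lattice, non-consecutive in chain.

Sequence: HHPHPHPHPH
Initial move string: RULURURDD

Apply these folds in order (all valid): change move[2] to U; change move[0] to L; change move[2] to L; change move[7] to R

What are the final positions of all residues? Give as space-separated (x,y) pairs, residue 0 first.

Answer: (0,0) (-1,0) (-1,1) (-2,1) (-2,2) (-1,2) (-1,3) (0,3) (1,3) (1,2)

Derivation:
Initial moves: RULURURDD
Fold: move[2]->U => RUUURURDD (positions: [(0, 0), (1, 0), (1, 1), (1, 2), (1, 3), (2, 3), (2, 4), (3, 4), (3, 3), (3, 2)])
Fold: move[0]->L => LUUURURDD (positions: [(0, 0), (-1, 0), (-1, 1), (-1, 2), (-1, 3), (0, 3), (0, 4), (1, 4), (1, 3), (1, 2)])
Fold: move[2]->L => LULURURDD (positions: [(0, 0), (-1, 0), (-1, 1), (-2, 1), (-2, 2), (-1, 2), (-1, 3), (0, 3), (0, 2), (0, 1)])
Fold: move[7]->R => LULURURRD (positions: [(0, 0), (-1, 0), (-1, 1), (-2, 1), (-2, 2), (-1, 2), (-1, 3), (0, 3), (1, 3), (1, 2)])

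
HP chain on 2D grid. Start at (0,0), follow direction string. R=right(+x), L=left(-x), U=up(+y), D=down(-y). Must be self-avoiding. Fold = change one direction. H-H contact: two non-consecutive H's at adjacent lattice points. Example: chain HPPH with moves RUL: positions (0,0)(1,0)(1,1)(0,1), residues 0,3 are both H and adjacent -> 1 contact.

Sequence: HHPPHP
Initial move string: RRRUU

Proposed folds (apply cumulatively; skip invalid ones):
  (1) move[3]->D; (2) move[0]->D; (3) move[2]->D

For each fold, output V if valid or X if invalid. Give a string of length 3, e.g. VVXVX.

Answer: XVX

Derivation:
Initial: RRRUU -> [(0, 0), (1, 0), (2, 0), (3, 0), (3, 1), (3, 2)]
Fold 1: move[3]->D => RRRDU INVALID (collision), skipped
Fold 2: move[0]->D => DRRUU VALID
Fold 3: move[2]->D => DRDUU INVALID (collision), skipped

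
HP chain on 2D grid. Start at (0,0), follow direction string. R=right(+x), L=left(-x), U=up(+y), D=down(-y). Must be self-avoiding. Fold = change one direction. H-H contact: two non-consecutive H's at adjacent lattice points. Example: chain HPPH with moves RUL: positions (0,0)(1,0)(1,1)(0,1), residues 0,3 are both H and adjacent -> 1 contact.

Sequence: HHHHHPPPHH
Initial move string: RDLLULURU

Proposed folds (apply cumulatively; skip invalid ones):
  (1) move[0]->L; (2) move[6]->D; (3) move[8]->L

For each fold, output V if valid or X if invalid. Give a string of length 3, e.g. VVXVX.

Answer: VXX

Derivation:
Initial: RDLLULURU -> [(0, 0), (1, 0), (1, -1), (0, -1), (-1, -1), (-1, 0), (-2, 0), (-2, 1), (-1, 1), (-1, 2)]
Fold 1: move[0]->L => LDLLULURU VALID
Fold 2: move[6]->D => LDLLULDRU INVALID (collision), skipped
Fold 3: move[8]->L => LDLLULURL INVALID (collision), skipped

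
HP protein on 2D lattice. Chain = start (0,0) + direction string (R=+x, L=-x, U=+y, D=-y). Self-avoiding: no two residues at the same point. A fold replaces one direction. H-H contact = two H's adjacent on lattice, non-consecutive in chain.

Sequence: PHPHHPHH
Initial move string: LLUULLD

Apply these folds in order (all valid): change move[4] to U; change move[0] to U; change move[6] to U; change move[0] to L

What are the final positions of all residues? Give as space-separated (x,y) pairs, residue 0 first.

Initial moves: LLUULLD
Fold: move[4]->U => LLUUULD (positions: [(0, 0), (-1, 0), (-2, 0), (-2, 1), (-2, 2), (-2, 3), (-3, 3), (-3, 2)])
Fold: move[0]->U => ULUUULD (positions: [(0, 0), (0, 1), (-1, 1), (-1, 2), (-1, 3), (-1, 4), (-2, 4), (-2, 3)])
Fold: move[6]->U => ULUUULU (positions: [(0, 0), (0, 1), (-1, 1), (-1, 2), (-1, 3), (-1, 4), (-2, 4), (-2, 5)])
Fold: move[0]->L => LLUUULU (positions: [(0, 0), (-1, 0), (-2, 0), (-2, 1), (-2, 2), (-2, 3), (-3, 3), (-3, 4)])

Answer: (0,0) (-1,0) (-2,0) (-2,1) (-2,2) (-2,3) (-3,3) (-3,4)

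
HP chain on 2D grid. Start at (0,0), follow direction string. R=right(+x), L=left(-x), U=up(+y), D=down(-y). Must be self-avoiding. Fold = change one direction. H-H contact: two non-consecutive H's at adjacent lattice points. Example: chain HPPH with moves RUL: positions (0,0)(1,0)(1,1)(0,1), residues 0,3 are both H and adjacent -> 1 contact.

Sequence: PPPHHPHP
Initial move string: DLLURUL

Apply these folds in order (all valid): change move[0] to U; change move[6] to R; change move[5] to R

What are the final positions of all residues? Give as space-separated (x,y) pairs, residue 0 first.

Answer: (0,0) (0,1) (-1,1) (-2,1) (-2,2) (-1,2) (0,2) (1,2)

Derivation:
Initial moves: DLLURUL
Fold: move[0]->U => ULLURUL (positions: [(0, 0), (0, 1), (-1, 1), (-2, 1), (-2, 2), (-1, 2), (-1, 3), (-2, 3)])
Fold: move[6]->R => ULLURUR (positions: [(0, 0), (0, 1), (-1, 1), (-2, 1), (-2, 2), (-1, 2), (-1, 3), (0, 3)])
Fold: move[5]->R => ULLURRR (positions: [(0, 0), (0, 1), (-1, 1), (-2, 1), (-2, 2), (-1, 2), (0, 2), (1, 2)])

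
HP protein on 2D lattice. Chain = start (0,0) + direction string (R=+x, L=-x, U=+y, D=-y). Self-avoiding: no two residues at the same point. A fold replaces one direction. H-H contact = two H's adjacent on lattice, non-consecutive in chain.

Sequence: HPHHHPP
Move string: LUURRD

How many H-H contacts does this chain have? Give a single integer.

Positions: [(0, 0), (-1, 0), (-1, 1), (-1, 2), (0, 2), (1, 2), (1, 1)]
No H-H contacts found.

Answer: 0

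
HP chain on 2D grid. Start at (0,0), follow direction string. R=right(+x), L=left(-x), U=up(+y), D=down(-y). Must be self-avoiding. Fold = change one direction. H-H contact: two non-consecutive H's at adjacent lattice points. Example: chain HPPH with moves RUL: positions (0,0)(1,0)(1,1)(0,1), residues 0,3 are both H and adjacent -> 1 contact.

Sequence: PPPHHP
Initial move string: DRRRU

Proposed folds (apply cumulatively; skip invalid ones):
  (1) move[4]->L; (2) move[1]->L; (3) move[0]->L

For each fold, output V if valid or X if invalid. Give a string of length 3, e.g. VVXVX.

Initial: DRRRU -> [(0, 0), (0, -1), (1, -1), (2, -1), (3, -1), (3, 0)]
Fold 1: move[4]->L => DRRRL INVALID (collision), skipped
Fold 2: move[1]->L => DLRRU INVALID (collision), skipped
Fold 3: move[0]->L => LRRRU INVALID (collision), skipped

Answer: XXX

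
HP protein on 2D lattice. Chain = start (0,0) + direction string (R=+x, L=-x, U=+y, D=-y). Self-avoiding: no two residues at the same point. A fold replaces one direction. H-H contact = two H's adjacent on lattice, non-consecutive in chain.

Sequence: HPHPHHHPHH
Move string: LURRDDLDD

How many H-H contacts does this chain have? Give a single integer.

Positions: [(0, 0), (-1, 0), (-1, 1), (0, 1), (1, 1), (1, 0), (1, -1), (0, -1), (0, -2), (0, -3)]
H-H contact: residue 0 @(0,0) - residue 5 @(1, 0)

Answer: 1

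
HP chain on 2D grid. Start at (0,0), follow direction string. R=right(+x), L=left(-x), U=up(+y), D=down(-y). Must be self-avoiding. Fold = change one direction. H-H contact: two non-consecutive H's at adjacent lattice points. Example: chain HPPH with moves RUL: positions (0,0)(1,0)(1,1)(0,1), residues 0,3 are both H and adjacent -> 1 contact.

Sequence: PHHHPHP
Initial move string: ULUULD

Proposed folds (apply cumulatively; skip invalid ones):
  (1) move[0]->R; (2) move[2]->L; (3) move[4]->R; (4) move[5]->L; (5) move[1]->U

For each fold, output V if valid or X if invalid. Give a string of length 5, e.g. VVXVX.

Initial: ULUULD -> [(0, 0), (0, 1), (-1, 1), (-1, 2), (-1, 3), (-2, 3), (-2, 2)]
Fold 1: move[0]->R => RLUULD INVALID (collision), skipped
Fold 2: move[2]->L => ULLULD VALID
Fold 3: move[4]->R => ULLURD INVALID (collision), skipped
Fold 4: move[5]->L => ULLULL VALID
Fold 5: move[1]->U => UULULL VALID

Answer: XVXVV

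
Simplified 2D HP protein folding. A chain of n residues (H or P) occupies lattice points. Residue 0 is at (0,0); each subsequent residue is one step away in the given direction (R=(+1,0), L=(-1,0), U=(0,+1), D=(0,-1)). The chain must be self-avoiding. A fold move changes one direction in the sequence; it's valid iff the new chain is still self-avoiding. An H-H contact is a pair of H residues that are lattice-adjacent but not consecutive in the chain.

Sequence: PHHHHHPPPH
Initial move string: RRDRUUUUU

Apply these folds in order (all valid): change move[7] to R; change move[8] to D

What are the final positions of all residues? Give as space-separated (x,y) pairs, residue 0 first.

Initial moves: RRDRUUUUU
Fold: move[7]->R => RRDRUUURU (positions: [(0, 0), (1, 0), (2, 0), (2, -1), (3, -1), (3, 0), (3, 1), (3, 2), (4, 2), (4, 3)])
Fold: move[8]->D => RRDRUUURD (positions: [(0, 0), (1, 0), (2, 0), (2, -1), (3, -1), (3, 0), (3, 1), (3, 2), (4, 2), (4, 1)])

Answer: (0,0) (1,0) (2,0) (2,-1) (3,-1) (3,0) (3,1) (3,2) (4,2) (4,1)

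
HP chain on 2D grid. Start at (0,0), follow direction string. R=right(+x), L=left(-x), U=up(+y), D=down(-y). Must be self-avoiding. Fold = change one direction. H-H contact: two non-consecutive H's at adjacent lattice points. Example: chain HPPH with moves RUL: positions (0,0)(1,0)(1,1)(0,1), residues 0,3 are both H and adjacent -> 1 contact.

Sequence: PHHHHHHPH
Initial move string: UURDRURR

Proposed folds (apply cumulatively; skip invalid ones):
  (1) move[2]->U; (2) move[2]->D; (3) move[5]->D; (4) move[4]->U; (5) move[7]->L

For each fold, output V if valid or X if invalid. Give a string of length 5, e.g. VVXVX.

Answer: XXVXX

Derivation:
Initial: UURDRURR -> [(0, 0), (0, 1), (0, 2), (1, 2), (1, 1), (2, 1), (2, 2), (3, 2), (4, 2)]
Fold 1: move[2]->U => UUUDRURR INVALID (collision), skipped
Fold 2: move[2]->D => UUDDRURR INVALID (collision), skipped
Fold 3: move[5]->D => UURDRDRR VALID
Fold 4: move[4]->U => UURDUDRR INVALID (collision), skipped
Fold 5: move[7]->L => UURDRDRL INVALID (collision), skipped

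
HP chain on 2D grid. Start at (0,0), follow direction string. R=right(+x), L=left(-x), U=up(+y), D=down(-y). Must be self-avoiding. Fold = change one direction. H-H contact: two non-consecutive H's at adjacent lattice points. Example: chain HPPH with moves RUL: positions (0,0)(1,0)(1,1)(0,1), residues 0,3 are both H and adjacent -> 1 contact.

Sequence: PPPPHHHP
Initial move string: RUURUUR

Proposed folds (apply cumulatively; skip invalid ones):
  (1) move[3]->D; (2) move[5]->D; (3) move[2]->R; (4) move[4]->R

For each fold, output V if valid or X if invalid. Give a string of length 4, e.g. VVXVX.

Initial: RUURUUR -> [(0, 0), (1, 0), (1, 1), (1, 2), (2, 2), (2, 3), (2, 4), (3, 4)]
Fold 1: move[3]->D => RUUDUUR INVALID (collision), skipped
Fold 2: move[5]->D => RUURUDR INVALID (collision), skipped
Fold 3: move[2]->R => RURRUUR VALID
Fold 4: move[4]->R => RURRRUR VALID

Answer: XXVV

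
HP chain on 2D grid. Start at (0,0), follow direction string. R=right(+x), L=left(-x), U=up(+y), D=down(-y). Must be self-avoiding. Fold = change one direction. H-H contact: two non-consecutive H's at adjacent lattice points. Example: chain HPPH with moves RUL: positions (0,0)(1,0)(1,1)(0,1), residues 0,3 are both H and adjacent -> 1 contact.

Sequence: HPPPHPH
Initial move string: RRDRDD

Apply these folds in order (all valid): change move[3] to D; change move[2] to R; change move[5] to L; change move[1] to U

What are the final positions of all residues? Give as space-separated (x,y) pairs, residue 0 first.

Answer: (0,0) (1,0) (1,1) (2,1) (2,0) (2,-1) (1,-1)

Derivation:
Initial moves: RRDRDD
Fold: move[3]->D => RRDDDD (positions: [(0, 0), (1, 0), (2, 0), (2, -1), (2, -2), (2, -3), (2, -4)])
Fold: move[2]->R => RRRDDD (positions: [(0, 0), (1, 0), (2, 0), (3, 0), (3, -1), (3, -2), (3, -3)])
Fold: move[5]->L => RRRDDL (positions: [(0, 0), (1, 0), (2, 0), (3, 0), (3, -1), (3, -2), (2, -2)])
Fold: move[1]->U => RURDDL (positions: [(0, 0), (1, 0), (1, 1), (2, 1), (2, 0), (2, -1), (1, -1)])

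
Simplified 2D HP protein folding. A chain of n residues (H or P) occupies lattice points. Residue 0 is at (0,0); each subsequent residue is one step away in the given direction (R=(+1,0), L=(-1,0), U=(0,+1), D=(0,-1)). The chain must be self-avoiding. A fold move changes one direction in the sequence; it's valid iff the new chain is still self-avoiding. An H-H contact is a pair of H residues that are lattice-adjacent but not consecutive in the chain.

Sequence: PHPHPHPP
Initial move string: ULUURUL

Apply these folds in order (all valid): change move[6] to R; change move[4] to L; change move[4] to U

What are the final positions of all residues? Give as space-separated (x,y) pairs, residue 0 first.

Initial moves: ULUURUL
Fold: move[6]->R => ULUURUR (positions: [(0, 0), (0, 1), (-1, 1), (-1, 2), (-1, 3), (0, 3), (0, 4), (1, 4)])
Fold: move[4]->L => ULUULUR (positions: [(0, 0), (0, 1), (-1, 1), (-1, 2), (-1, 3), (-2, 3), (-2, 4), (-1, 4)])
Fold: move[4]->U => ULUUUUR (positions: [(0, 0), (0, 1), (-1, 1), (-1, 2), (-1, 3), (-1, 4), (-1, 5), (0, 5)])

Answer: (0,0) (0,1) (-1,1) (-1,2) (-1,3) (-1,4) (-1,5) (0,5)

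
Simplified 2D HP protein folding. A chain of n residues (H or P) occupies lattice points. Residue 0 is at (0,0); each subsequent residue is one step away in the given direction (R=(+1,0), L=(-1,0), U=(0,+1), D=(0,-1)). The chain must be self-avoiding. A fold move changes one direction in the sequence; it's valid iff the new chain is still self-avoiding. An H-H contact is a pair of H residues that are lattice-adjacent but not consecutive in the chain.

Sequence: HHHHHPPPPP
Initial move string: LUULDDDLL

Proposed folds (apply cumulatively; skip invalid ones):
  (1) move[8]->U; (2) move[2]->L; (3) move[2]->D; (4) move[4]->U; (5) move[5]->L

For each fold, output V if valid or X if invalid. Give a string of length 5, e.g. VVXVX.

Answer: VVXXV

Derivation:
Initial: LUULDDDLL -> [(0, 0), (-1, 0), (-1, 1), (-1, 2), (-2, 2), (-2, 1), (-2, 0), (-2, -1), (-3, -1), (-4, -1)]
Fold 1: move[8]->U => LUULDDDLU VALID
Fold 2: move[2]->L => LULLDDDLU VALID
Fold 3: move[2]->D => LUDLDDDLU INVALID (collision), skipped
Fold 4: move[4]->U => LULLUDDLU INVALID (collision), skipped
Fold 5: move[5]->L => LULLDLDLU VALID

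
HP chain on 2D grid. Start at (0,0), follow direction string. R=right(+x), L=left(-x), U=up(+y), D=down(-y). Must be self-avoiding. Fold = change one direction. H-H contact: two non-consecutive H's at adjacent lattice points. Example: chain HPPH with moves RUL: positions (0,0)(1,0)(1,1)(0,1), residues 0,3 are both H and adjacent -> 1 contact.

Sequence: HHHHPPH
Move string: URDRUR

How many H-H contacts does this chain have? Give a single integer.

Answer: 1

Derivation:
Positions: [(0, 0), (0, 1), (1, 1), (1, 0), (2, 0), (2, 1), (3, 1)]
H-H contact: residue 0 @(0,0) - residue 3 @(1, 0)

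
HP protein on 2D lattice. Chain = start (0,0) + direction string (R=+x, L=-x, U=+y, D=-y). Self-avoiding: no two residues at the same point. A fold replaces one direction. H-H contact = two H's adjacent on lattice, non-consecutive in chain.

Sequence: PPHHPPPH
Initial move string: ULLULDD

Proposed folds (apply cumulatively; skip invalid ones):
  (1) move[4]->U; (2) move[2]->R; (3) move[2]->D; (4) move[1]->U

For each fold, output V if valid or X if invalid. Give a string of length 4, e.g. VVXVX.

Answer: XXXV

Derivation:
Initial: ULLULDD -> [(0, 0), (0, 1), (-1, 1), (-2, 1), (-2, 2), (-3, 2), (-3, 1), (-3, 0)]
Fold 1: move[4]->U => ULLUUDD INVALID (collision), skipped
Fold 2: move[2]->R => ULRULDD INVALID (collision), skipped
Fold 3: move[2]->D => ULDULDD INVALID (collision), skipped
Fold 4: move[1]->U => UULULDD VALID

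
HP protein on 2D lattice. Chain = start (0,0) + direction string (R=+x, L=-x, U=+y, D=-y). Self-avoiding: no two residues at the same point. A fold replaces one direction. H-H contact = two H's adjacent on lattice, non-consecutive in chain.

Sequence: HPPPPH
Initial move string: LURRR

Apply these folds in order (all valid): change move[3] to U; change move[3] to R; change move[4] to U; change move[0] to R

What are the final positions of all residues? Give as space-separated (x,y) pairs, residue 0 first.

Answer: (0,0) (1,0) (1,1) (2,1) (3,1) (3,2)

Derivation:
Initial moves: LURRR
Fold: move[3]->U => LURUR (positions: [(0, 0), (-1, 0), (-1, 1), (0, 1), (0, 2), (1, 2)])
Fold: move[3]->R => LURRR (positions: [(0, 0), (-1, 0), (-1, 1), (0, 1), (1, 1), (2, 1)])
Fold: move[4]->U => LURRU (positions: [(0, 0), (-1, 0), (-1, 1), (0, 1), (1, 1), (1, 2)])
Fold: move[0]->R => RURRU (positions: [(0, 0), (1, 0), (1, 1), (2, 1), (3, 1), (3, 2)])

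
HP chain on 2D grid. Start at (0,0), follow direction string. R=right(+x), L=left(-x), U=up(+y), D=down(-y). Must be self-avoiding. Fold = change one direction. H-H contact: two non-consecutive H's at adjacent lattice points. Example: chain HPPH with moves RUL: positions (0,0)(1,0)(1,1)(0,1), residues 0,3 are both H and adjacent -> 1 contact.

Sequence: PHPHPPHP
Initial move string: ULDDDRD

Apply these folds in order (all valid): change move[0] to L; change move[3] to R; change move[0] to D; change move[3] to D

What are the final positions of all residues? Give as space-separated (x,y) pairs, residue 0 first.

Answer: (0,0) (0,-1) (-1,-1) (-1,-2) (-1,-3) (-1,-4) (0,-4) (0,-5)

Derivation:
Initial moves: ULDDDRD
Fold: move[0]->L => LLDDDRD (positions: [(0, 0), (-1, 0), (-2, 0), (-2, -1), (-2, -2), (-2, -3), (-1, -3), (-1, -4)])
Fold: move[3]->R => LLDRDRD (positions: [(0, 0), (-1, 0), (-2, 0), (-2, -1), (-1, -1), (-1, -2), (0, -2), (0, -3)])
Fold: move[0]->D => DLDRDRD (positions: [(0, 0), (0, -1), (-1, -1), (-1, -2), (0, -2), (0, -3), (1, -3), (1, -4)])
Fold: move[3]->D => DLDDDRD (positions: [(0, 0), (0, -1), (-1, -1), (-1, -2), (-1, -3), (-1, -4), (0, -4), (0, -5)])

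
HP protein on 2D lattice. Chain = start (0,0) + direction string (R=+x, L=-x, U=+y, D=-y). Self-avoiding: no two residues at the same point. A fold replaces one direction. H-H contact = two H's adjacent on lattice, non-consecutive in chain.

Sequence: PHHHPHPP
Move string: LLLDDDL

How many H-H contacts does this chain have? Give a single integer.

Positions: [(0, 0), (-1, 0), (-2, 0), (-3, 0), (-3, -1), (-3, -2), (-3, -3), (-4, -3)]
No H-H contacts found.

Answer: 0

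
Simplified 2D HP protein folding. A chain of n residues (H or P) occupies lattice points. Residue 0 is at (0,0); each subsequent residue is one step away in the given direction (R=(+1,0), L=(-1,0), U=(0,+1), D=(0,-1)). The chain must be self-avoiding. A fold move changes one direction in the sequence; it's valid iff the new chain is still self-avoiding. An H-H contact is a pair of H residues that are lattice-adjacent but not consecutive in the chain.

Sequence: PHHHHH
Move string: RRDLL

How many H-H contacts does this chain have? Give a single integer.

Answer: 1

Derivation:
Positions: [(0, 0), (1, 0), (2, 0), (2, -1), (1, -1), (0, -1)]
H-H contact: residue 1 @(1,0) - residue 4 @(1, -1)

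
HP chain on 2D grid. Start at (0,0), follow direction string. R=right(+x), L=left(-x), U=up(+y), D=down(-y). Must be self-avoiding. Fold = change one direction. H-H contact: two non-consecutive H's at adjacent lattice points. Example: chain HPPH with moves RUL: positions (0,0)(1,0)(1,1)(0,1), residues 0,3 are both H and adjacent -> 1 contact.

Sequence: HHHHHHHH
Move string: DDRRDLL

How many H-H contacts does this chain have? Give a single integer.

Positions: [(0, 0), (0, -1), (0, -2), (1, -2), (2, -2), (2, -3), (1, -3), (0, -3)]
H-H contact: residue 2 @(0,-2) - residue 7 @(0, -3)
H-H contact: residue 3 @(1,-2) - residue 6 @(1, -3)

Answer: 2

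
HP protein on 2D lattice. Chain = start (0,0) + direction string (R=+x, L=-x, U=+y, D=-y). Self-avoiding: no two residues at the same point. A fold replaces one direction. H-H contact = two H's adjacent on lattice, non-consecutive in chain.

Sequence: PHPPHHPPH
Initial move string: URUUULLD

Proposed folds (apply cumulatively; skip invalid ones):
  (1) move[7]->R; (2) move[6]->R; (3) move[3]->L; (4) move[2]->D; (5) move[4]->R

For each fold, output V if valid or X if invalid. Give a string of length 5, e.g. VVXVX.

Answer: XXVXX

Derivation:
Initial: URUUULLD -> [(0, 0), (0, 1), (1, 1), (1, 2), (1, 3), (1, 4), (0, 4), (-1, 4), (-1, 3)]
Fold 1: move[7]->R => URUUULLR INVALID (collision), skipped
Fold 2: move[6]->R => URUUULRD INVALID (collision), skipped
Fold 3: move[3]->L => URULULLD VALID
Fold 4: move[2]->D => URDLULLD INVALID (collision), skipped
Fold 5: move[4]->R => URULRLLD INVALID (collision), skipped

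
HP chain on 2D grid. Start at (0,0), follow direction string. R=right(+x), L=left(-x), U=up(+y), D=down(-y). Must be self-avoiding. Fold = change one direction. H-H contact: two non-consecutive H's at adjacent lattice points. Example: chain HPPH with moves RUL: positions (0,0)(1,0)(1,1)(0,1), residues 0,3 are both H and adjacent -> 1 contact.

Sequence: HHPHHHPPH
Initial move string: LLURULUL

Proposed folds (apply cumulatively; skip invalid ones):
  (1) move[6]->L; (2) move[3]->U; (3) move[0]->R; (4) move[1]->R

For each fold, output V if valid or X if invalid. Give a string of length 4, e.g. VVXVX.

Answer: VVXX

Derivation:
Initial: LLURULUL -> [(0, 0), (-1, 0), (-2, 0), (-2, 1), (-1, 1), (-1, 2), (-2, 2), (-2, 3), (-3, 3)]
Fold 1: move[6]->L => LLURULLL VALID
Fold 2: move[3]->U => LLUUULLL VALID
Fold 3: move[0]->R => RLUUULLL INVALID (collision), skipped
Fold 4: move[1]->R => LRUUULLL INVALID (collision), skipped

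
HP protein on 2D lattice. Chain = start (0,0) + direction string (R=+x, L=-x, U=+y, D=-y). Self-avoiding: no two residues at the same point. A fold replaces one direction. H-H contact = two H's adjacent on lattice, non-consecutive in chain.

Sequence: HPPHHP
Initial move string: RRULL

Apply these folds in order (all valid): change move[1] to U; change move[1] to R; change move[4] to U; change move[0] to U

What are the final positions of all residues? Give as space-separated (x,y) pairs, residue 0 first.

Initial moves: RRULL
Fold: move[1]->U => RUULL (positions: [(0, 0), (1, 0), (1, 1), (1, 2), (0, 2), (-1, 2)])
Fold: move[1]->R => RRULL (positions: [(0, 0), (1, 0), (2, 0), (2, 1), (1, 1), (0, 1)])
Fold: move[4]->U => RRULU (positions: [(0, 0), (1, 0), (2, 0), (2, 1), (1, 1), (1, 2)])
Fold: move[0]->U => URULU (positions: [(0, 0), (0, 1), (1, 1), (1, 2), (0, 2), (0, 3)])

Answer: (0,0) (0,1) (1,1) (1,2) (0,2) (0,3)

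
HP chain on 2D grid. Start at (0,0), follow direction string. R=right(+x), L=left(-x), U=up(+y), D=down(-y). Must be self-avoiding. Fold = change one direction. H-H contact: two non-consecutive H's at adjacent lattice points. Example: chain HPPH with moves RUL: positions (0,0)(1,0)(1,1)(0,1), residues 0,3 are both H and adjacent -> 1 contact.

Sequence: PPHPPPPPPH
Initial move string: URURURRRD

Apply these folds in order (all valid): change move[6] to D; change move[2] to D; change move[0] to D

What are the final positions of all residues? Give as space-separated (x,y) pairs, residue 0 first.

Initial moves: URURURRRD
Fold: move[6]->D => URURURDRD (positions: [(0, 0), (0, 1), (1, 1), (1, 2), (2, 2), (2, 3), (3, 3), (3, 2), (4, 2), (4, 1)])
Fold: move[2]->D => URDRURDRD (positions: [(0, 0), (0, 1), (1, 1), (1, 0), (2, 0), (2, 1), (3, 1), (3, 0), (4, 0), (4, -1)])
Fold: move[0]->D => DRDRURDRD (positions: [(0, 0), (0, -1), (1, -1), (1, -2), (2, -2), (2, -1), (3, -1), (3, -2), (4, -2), (4, -3)])

Answer: (0,0) (0,-1) (1,-1) (1,-2) (2,-2) (2,-1) (3,-1) (3,-2) (4,-2) (4,-3)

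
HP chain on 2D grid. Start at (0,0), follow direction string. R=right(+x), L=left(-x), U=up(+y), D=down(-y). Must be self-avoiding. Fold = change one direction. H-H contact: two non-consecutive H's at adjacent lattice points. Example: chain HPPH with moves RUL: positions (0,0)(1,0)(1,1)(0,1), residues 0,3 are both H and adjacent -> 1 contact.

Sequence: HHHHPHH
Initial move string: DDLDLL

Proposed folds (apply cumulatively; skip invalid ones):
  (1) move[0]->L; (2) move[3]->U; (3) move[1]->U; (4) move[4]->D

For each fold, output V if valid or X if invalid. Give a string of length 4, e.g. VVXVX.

Initial: DDLDLL -> [(0, 0), (0, -1), (0, -2), (-1, -2), (-1, -3), (-2, -3), (-3, -3)]
Fold 1: move[0]->L => LDLDLL VALID
Fold 2: move[3]->U => LDLULL VALID
Fold 3: move[1]->U => LULULL VALID
Fold 4: move[4]->D => LULUDL INVALID (collision), skipped

Answer: VVVX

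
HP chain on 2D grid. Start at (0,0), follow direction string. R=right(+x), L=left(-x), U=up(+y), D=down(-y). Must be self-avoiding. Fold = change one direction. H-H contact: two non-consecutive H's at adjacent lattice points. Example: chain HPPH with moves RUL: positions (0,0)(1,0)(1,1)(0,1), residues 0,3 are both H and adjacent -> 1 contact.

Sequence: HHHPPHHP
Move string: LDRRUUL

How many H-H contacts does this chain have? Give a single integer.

Answer: 1

Derivation:
Positions: [(0, 0), (-1, 0), (-1, -1), (0, -1), (1, -1), (1, 0), (1, 1), (0, 1)]
H-H contact: residue 0 @(0,0) - residue 5 @(1, 0)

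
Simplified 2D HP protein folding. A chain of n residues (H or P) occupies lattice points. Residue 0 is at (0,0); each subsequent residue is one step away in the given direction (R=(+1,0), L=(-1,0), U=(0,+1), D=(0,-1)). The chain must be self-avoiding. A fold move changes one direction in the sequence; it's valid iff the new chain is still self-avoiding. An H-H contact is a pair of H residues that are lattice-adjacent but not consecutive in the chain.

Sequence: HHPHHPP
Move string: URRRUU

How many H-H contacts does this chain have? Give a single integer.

Positions: [(0, 0), (0, 1), (1, 1), (2, 1), (3, 1), (3, 2), (3, 3)]
No H-H contacts found.

Answer: 0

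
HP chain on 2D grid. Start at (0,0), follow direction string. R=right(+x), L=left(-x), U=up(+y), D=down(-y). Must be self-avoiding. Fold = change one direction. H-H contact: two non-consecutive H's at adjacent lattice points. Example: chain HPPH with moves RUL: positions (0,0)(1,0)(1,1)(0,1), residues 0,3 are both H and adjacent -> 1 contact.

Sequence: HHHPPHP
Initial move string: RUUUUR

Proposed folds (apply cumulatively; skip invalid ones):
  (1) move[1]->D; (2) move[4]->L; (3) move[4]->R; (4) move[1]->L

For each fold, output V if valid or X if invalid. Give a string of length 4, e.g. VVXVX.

Answer: XXVX

Derivation:
Initial: RUUUUR -> [(0, 0), (1, 0), (1, 1), (1, 2), (1, 3), (1, 4), (2, 4)]
Fold 1: move[1]->D => RDUUUR INVALID (collision), skipped
Fold 2: move[4]->L => RUUULR INVALID (collision), skipped
Fold 3: move[4]->R => RUUURR VALID
Fold 4: move[1]->L => RLUURR INVALID (collision), skipped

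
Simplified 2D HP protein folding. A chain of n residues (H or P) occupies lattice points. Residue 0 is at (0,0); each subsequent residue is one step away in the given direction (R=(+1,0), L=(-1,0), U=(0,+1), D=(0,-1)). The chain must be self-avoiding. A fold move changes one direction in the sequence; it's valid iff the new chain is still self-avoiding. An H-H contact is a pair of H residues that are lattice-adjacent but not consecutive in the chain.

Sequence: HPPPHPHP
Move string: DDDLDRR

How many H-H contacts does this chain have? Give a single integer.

Answer: 0

Derivation:
Positions: [(0, 0), (0, -1), (0, -2), (0, -3), (-1, -3), (-1, -4), (0, -4), (1, -4)]
No H-H contacts found.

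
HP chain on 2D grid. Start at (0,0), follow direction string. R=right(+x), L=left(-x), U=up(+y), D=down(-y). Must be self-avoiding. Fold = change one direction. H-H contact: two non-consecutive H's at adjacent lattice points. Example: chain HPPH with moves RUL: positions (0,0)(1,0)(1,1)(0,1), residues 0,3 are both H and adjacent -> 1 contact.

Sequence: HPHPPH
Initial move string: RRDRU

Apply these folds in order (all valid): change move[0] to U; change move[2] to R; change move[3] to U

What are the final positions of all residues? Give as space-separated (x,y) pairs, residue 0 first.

Answer: (0,0) (0,1) (1,1) (2,1) (2,2) (2,3)

Derivation:
Initial moves: RRDRU
Fold: move[0]->U => URDRU (positions: [(0, 0), (0, 1), (1, 1), (1, 0), (2, 0), (2, 1)])
Fold: move[2]->R => URRRU (positions: [(0, 0), (0, 1), (1, 1), (2, 1), (3, 1), (3, 2)])
Fold: move[3]->U => URRUU (positions: [(0, 0), (0, 1), (1, 1), (2, 1), (2, 2), (2, 3)])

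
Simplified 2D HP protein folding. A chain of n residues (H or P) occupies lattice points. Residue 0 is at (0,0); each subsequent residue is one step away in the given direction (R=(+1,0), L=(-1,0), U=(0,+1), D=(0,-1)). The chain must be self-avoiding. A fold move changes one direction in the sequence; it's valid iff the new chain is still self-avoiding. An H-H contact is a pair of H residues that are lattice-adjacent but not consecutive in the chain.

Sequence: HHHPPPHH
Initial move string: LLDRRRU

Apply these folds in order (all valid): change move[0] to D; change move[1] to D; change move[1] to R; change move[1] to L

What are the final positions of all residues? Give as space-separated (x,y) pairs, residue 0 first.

Initial moves: LLDRRRU
Fold: move[0]->D => DLDRRRU (positions: [(0, 0), (0, -1), (-1, -1), (-1, -2), (0, -2), (1, -2), (2, -2), (2, -1)])
Fold: move[1]->D => DDDRRRU (positions: [(0, 0), (0, -1), (0, -2), (0, -3), (1, -3), (2, -3), (3, -3), (3, -2)])
Fold: move[1]->R => DRDRRRU (positions: [(0, 0), (0, -1), (1, -1), (1, -2), (2, -2), (3, -2), (4, -2), (4, -1)])
Fold: move[1]->L => DLDRRRU (positions: [(0, 0), (0, -1), (-1, -1), (-1, -2), (0, -2), (1, -2), (2, -2), (2, -1)])

Answer: (0,0) (0,-1) (-1,-1) (-1,-2) (0,-2) (1,-2) (2,-2) (2,-1)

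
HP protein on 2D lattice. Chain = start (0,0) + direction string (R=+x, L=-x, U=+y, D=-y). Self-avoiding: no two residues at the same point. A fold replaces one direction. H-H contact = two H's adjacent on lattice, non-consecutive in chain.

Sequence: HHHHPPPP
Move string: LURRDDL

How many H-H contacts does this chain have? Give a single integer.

Positions: [(0, 0), (-1, 0), (-1, 1), (0, 1), (1, 1), (1, 0), (1, -1), (0, -1)]
H-H contact: residue 0 @(0,0) - residue 3 @(0, 1)

Answer: 1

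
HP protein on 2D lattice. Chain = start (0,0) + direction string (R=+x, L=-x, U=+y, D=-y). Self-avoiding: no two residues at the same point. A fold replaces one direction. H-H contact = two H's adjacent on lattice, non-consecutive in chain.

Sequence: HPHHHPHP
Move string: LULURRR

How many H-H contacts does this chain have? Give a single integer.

Positions: [(0, 0), (-1, 0), (-1, 1), (-2, 1), (-2, 2), (-1, 2), (0, 2), (1, 2)]
No H-H contacts found.

Answer: 0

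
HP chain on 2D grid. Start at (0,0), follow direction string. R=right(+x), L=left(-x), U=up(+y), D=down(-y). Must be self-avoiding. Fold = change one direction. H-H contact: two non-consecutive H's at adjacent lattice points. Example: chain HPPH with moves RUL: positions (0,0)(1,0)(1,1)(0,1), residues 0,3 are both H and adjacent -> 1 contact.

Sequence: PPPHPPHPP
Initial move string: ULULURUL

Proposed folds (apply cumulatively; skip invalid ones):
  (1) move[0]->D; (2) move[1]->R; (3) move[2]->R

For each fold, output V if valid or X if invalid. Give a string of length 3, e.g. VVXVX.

Initial: ULULURUL -> [(0, 0), (0, 1), (-1, 1), (-1, 2), (-2, 2), (-2, 3), (-1, 3), (-1, 4), (-2, 4)]
Fold 1: move[0]->D => DLULURUL VALID
Fold 2: move[1]->R => DRULURUL INVALID (collision), skipped
Fold 3: move[2]->R => DLRLURUL INVALID (collision), skipped

Answer: VXX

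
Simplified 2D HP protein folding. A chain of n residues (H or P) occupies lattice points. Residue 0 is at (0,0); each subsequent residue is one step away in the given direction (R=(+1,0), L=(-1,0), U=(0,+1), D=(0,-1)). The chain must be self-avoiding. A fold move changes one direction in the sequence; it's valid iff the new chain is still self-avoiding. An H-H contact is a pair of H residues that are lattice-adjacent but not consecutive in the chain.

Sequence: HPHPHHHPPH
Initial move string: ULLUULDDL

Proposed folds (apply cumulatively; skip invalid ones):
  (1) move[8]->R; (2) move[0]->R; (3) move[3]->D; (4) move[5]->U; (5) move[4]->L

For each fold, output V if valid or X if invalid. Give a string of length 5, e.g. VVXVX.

Initial: ULLUULDDL -> [(0, 0), (0, 1), (-1, 1), (-2, 1), (-2, 2), (-2, 3), (-3, 3), (-3, 2), (-3, 1), (-4, 1)]
Fold 1: move[8]->R => ULLUULDDR INVALID (collision), skipped
Fold 2: move[0]->R => RLLUULDDL INVALID (collision), skipped
Fold 3: move[3]->D => ULLDULDDL INVALID (collision), skipped
Fold 4: move[5]->U => ULLUUUDDL INVALID (collision), skipped
Fold 5: move[4]->L => ULLULLDDL VALID

Answer: XXXXV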